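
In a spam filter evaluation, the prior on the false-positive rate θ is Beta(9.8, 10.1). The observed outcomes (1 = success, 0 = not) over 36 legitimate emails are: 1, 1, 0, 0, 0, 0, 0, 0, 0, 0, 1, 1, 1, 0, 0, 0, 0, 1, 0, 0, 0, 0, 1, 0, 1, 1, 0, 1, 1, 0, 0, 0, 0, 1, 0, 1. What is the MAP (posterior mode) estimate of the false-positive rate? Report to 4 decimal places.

0.4045

The Beta prior is conjugate to a Binomial/Bernoulli likelihood; the update adds successes to α and failures to β.
Posterior: Beta(α+k, β+n−k) = Beta(9.8+13, 10.1+23) = Beta(22.8, 33.1).
Mode of Beta(a,b) for a,b>1 is (a−1)/(a+b−2) = 21.8/53.9 = 0.4045.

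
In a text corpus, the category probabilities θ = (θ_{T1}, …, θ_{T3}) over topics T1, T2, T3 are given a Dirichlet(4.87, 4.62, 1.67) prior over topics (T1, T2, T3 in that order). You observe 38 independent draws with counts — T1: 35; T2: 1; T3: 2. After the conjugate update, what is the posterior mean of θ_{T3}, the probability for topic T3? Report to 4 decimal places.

The Dirichlet prior is conjugate to the Multinomial likelihood: each posterior αⱼ = prior αⱼ + observed count nⱼ.
Posterior concentration: (39.87, 5.62, 3.67), total = 49.16.
E[θ_{T3}|data] = α_{T3}/Σα = 3.67/49.16 = 0.0747.

0.0747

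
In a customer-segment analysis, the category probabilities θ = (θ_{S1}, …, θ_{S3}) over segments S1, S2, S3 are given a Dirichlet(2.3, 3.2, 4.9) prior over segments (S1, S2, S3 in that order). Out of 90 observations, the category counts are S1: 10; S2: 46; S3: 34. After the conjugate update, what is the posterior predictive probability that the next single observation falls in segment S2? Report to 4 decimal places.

0.4900

The Dirichlet prior is conjugate to the Multinomial likelihood: each posterior αⱼ = prior αⱼ + observed count nⱼ.
Posterior concentration: (12.3, 49.2, 38.9), total = 100.4.
P(next = S2 | data) = α_{S2}/Σα = 0.4900.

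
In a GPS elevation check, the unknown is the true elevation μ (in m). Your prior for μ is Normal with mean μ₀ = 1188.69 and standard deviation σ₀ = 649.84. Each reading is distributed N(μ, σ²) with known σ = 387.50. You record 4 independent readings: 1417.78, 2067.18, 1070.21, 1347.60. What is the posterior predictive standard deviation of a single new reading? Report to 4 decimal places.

429.6868

For Normal data with known variance σ², a Normal(μ₀, σ₀²) prior on μ is conjugate. Posterior precision = 1/σ₀² + n/σ²; posterior mean is the precision-weighted average of μ₀ and x̄.
σ₀² = 649.84² = 422292.0256, σ² = 387.50² = 150156.25; σ² + n·σ₀² = 150156.25 + 4·422292.0256 = 1839324.3524.
Posterior precision = 1/σ₀² + n/σ² = 1/422292.0256 + 4/150156.25 = (σ² + n·σ₀²)/(σ₀²σ²) = 1839324.3524/(422292.0256·150156.25); posterior variance σₙ² = σ₀²σ²/(σ² + n·σ₀²) = 422292.0256·150156.25/1839324.3524 = 34474.499773.
Predictive variance for one new observation = σₙ² + σ² = 422292.0256·150156.25/1839324.3524 + 150156.25 = σ²·(σ₀² + 1839324.3524)/1839324.3524 = 150156.25·2261616.378/1839324.3524 = 184630.749773; SD = √(150156.25·2261616.378/1839324.3524) = 429.6868.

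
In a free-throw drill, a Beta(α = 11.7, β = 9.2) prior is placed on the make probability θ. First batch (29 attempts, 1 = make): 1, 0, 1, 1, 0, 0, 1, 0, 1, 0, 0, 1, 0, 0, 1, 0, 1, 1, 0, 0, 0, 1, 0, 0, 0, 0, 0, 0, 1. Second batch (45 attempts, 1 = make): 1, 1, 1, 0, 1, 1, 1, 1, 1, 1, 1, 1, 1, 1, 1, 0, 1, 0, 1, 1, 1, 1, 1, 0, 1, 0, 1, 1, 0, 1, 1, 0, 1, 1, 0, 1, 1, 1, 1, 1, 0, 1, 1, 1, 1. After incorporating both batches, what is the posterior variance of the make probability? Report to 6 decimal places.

The Beta prior is conjugate to a Binomial/Bernoulli likelihood; the update adds successes to α and failures to β.
After batch 1: Beta(11.7+11, 9.2+18) = Beta(22.7, 27.2).
After batch 2: Beta(22.7+36, 27.2+9) = Beta(58.7, 36.2).
Var = αβ/((α+β)²(α+β+1)) = 58.7·36.2/(94.9²·95.9) = 0.002460.

0.002460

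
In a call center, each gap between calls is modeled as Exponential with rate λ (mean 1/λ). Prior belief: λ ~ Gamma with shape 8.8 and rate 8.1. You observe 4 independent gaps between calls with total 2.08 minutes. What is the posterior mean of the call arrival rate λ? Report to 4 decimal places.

With a Gamma(shape α, rate β) prior on the exponential rate λ, the posterior after n observations with total T = Σxᵢ is Gamma(α+n, β+T).
Posterior: Gamma(8.8+4, 8.1+2.08) = Gamma(12.8, 10.18).
Posterior mean of λ = α/β = 12.8/10.18 = 1.2574.

1.2574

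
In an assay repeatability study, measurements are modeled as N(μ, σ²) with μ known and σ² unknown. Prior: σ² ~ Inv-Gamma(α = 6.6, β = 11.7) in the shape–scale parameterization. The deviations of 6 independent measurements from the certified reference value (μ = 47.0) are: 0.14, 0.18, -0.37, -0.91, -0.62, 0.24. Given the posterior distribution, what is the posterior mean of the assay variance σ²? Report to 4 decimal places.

1.4453

With known mean μ and an Inverse-Gamma(α, β) prior on σ², the Normal likelihood is conjugate: posterior is Inv-Gamma(α + n/2, β + Σ(xᵢ−μ)²/2).
Σ(xᵢ−μ)² = (0.14)² + (0.18)² + (-0.37)² + (-0.91)² + (-0.62)² + (0.24)² = 1.4590.
Posterior: Inv-Gamma(6.6 + 6/2, 11.7 + 1.4590/2) = Inv-Gamma(9.60, 12.42950).
E[σ²|data] = β/(α−1) = 12.42950/8.60 = 1.4453.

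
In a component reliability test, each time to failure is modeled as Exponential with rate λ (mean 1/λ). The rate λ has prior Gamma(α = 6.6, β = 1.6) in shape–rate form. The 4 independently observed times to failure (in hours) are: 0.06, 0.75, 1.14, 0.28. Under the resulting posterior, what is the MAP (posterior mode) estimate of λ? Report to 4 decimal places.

2.5065

With a Gamma(shape α, rate β) prior on the exponential rate λ, the posterior after n observations with total T = Σxᵢ is Gamma(α+n, β+T).
Sum of observations T = 2.23 hours; n = 4.
Posterior: Gamma(6.6+4, 1.6+2.23) = Gamma(10.6, 3.83).
Mode = (α−1)/β = 2.5065.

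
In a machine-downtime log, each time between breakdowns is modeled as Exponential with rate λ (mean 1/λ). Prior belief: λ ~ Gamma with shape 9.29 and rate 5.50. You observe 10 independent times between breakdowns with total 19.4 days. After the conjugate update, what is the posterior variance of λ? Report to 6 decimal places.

0.031112

With a Gamma(shape α, rate β) prior on the exponential rate λ, the posterior after n observations with total T = Σxᵢ is Gamma(α+n, β+T).
Posterior: Gamma(9.29+10, 5.50+19.4) = Gamma(19.29, 24.90).
Var = α/β² = 0.031112.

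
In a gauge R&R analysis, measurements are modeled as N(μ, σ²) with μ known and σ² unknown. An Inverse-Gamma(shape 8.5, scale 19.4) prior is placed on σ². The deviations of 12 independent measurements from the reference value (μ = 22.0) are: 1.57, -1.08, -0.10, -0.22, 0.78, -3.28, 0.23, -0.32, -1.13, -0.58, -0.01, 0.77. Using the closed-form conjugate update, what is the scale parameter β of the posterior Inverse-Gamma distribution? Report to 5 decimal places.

28.10905

With known mean μ and an Inverse-Gamma(α, β) prior on σ², the Normal likelihood is conjugate: posterior is Inv-Gamma(α + n/2, β + Σ(xᵢ−μ)²/2).
Σ(xᵢ−μ)² = (1.57)² + (-1.08)² + (-0.10)² + (-0.22)² + (0.78)² + (-3.28)² + (0.23)² + (-0.32)² + (-1.13)² + (-0.58)² + (-0.01)² + (0.77)² = 17.4181.
Posterior: Inv-Gamma(8.5 + 12/2, 19.4 + 17.4181/2) = Inv-Gamma(14.50, 28.10905).
Posterior β = 28.10905.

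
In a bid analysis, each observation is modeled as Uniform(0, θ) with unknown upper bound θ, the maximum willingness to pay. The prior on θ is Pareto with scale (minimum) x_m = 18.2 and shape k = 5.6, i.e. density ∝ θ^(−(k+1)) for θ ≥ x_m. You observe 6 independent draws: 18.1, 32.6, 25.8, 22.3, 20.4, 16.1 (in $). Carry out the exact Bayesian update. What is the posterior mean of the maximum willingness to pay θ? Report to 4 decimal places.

A Pareto(scale x_m, shape k) prior on the upper bound θ of Uniform(0, θ) is conjugate: posterior is Pareto(max(x_m, max xᵢ), k + n).
Sample maximum = 32.6; prior scale x_m = 18.2 → posterior scale = max = 32.6.
Posterior shape = 5.6 + 6 = 11.6.
E[θ|data] = k·x_m/(k−1) = 11.6·32.6/10.6 = 35.6755.

35.6755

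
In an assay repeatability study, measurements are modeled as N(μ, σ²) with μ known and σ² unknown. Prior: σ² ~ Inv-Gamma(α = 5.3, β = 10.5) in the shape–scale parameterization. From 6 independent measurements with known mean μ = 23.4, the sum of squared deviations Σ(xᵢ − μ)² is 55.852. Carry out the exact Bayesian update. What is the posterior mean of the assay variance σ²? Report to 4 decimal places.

With known mean μ and an Inverse-Gamma(α, β) prior on σ², the Normal likelihood is conjugate: posterior is Inv-Gamma(α + n/2, β + Σ(xᵢ−μ)²/2).
Posterior: Inv-Gamma(5.3 + 6/2, 10.5 + 55.852/2) = Inv-Gamma(8.30, 38.4260).
E[σ²|data] = β/(α−1) = 38.4260/7.30 = 5.2638.

5.2638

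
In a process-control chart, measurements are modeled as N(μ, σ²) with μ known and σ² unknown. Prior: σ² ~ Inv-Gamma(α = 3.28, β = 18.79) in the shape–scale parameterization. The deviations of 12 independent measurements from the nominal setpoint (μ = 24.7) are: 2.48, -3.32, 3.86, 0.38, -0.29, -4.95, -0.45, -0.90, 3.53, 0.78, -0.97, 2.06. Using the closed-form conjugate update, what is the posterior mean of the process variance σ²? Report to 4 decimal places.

With known mean μ and an Inverse-Gamma(α, β) prior on σ², the Normal likelihood is conjugate: posterior is Inv-Gamma(α + n/2, β + Σ(xᵢ−μ)²/2).
Σ(xᵢ−μ)² = (2.48)² + (-3.32)² + (3.86)² + (0.38)² + (-0.29)² + (-4.95)² + (-0.45)² + (-0.90)² + (3.53)² + (0.78)² + (-0.97)² + (2.06)² = 76.0697.
Posterior: Inv-Gamma(3.28 + 12/2, 18.79 + 76.0697/2) = Inv-Gamma(9.28, 56.82485).
E[σ²|data] = β/(α−1) = 56.82485/8.28 = 6.8629.

6.8629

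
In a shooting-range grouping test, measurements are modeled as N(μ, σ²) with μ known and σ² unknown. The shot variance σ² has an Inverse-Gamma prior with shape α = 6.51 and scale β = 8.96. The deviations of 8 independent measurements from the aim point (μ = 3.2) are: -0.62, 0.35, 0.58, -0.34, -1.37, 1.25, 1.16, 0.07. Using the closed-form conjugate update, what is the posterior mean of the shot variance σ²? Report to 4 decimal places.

1.2444

With known mean μ and an Inverse-Gamma(α, β) prior on σ², the Normal likelihood is conjugate: posterior is Inv-Gamma(α + n/2, β + Σ(xᵢ−μ)²/2).
Σ(xᵢ−μ)² = (-0.62)² + (0.35)² + (0.58)² + (-0.34)² + (-1.37)² + (1.25)² + (1.16)² + (0.07)² = 5.7488.
Posterior: Inv-Gamma(6.51 + 8/2, 8.96 + 5.7488/2) = Inv-Gamma(10.51, 11.83440).
E[σ²|data] = β/(α−1) = 11.83440/9.51 = 1.2444.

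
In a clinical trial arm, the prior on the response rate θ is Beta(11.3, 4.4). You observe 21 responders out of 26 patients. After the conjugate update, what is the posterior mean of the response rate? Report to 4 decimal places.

0.7746

The Beta prior is conjugate to a Binomial/Bernoulli likelihood; the update adds successes to α and failures to β.
Posterior: Beta(α+k, β+n−k) = Beta(11.3+21, 4.4+5) = Beta(32.3, 9.4).
Posterior mean = α/(α+β) = 32.3/41.7 = 0.7746.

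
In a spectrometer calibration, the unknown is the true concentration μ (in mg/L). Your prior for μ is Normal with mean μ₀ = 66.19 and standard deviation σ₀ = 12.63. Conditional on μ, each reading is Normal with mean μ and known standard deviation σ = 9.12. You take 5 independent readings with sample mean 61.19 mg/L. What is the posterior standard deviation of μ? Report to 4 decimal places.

3.8812

For Normal data with known variance σ², a Normal(μ₀, σ₀²) prior on μ is conjugate. Posterior precision = 1/σ₀² + n/σ²; posterior mean is the precision-weighted average of μ₀ and x̄.
σ₀² = 12.63² = 159.5169, σ² = 9.12² = 83.1744; σ² + n·σ₀² = 83.1744 + 5·159.5169 = 880.7589.
Posterior precision = 1/σ₀² + n/σ² = 1/159.5169 + 5/83.1744 = (σ² + n·σ₀²)/(σ₀²σ²) = 880.7589/(159.5169·83.1744); posterior variance σₙ² = σ₀²σ²/(σ² + n·σ₀²) = 159.5169·83.1744/880.7589 = 15.063966.
Posterior SD = √σₙ² = √(159.5169·83.1744/880.7589) = 3.8812.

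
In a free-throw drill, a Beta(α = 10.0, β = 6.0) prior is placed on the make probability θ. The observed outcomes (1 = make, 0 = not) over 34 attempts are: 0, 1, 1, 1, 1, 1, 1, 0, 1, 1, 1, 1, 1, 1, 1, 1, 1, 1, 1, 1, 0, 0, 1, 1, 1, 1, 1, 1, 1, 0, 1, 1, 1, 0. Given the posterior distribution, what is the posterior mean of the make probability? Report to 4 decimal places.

0.7600

The Beta prior is conjugate to a Binomial/Bernoulli likelihood; the update adds successes to α and failures to β.
Posterior: Beta(α+k, β+n−k) = Beta(10.0+28, 6.0+6) = Beta(38.0, 12.0).
Posterior mean = α/(α+β) = 38.0/50.0 = 0.7600.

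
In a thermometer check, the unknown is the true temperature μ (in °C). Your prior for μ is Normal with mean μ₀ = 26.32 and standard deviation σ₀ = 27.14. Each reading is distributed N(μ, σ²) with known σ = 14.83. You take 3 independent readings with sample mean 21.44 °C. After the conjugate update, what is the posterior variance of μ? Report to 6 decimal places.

For Normal data with known variance σ², a Normal(μ₀, σ₀²) prior on μ is conjugate. Posterior precision = 1/σ₀² + n/σ²; posterior mean is the precision-weighted average of μ₀ and x̄.
σ₀² = 27.14² = 736.5796, σ² = 14.83² = 219.9289; σ² + n·σ₀² = 219.9289 + 3·736.5796 = 2429.6677.
Posterior precision = 1/σ₀² + n/σ² = 1/736.5796 + 3/219.9289 = (σ² + n·σ₀²)/(σ₀²σ²) = 2429.6677/(736.5796·219.9289); posterior variance σₙ² = σ₀²σ²/(σ² + n·σ₀²) = 736.5796·219.9289/2429.6677 = 66.673785.

66.673785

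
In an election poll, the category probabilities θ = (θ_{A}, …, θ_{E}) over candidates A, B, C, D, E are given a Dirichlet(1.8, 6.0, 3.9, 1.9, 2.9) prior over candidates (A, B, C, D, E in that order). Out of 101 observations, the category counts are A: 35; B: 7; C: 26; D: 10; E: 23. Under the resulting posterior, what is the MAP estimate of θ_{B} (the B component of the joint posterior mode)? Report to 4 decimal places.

0.1067

The Dirichlet prior is conjugate to the Multinomial likelihood: each posterior αⱼ = prior αⱼ + observed count nⱼ.
Posterior concentration: (36.8, 13.0, 29.9, 11.9, 25.9), total = 117.5.
Joint mode component: (α_{B}−1)/(Σα−K) = 12.0/112.5 = 0.1067.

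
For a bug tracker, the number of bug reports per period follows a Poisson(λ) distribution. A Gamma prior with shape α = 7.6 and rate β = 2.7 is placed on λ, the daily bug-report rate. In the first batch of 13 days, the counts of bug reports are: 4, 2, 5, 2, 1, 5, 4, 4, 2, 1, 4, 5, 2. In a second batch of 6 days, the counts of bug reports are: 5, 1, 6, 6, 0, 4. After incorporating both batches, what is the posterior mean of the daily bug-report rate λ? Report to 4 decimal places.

With a Gamma(shape α, rate β) prior, the Poisson likelihood is conjugate: the posterior is Gamma(α + ΣXᵢ, β + n).
Batch 1: sum of counts S = 41 over n = 13 days.
After batch 1: Gamma(α+S, β+n) = Gamma(7.6+41, 2.7+13) = Gamma(48.6, 15.7).
Batch 2: sum of counts S = 22 over n = 6 days.
After batch 2: Gamma(α+S, β+n) = Gamma(48.6+22, 15.7+6) = Gamma(70.6, 21.7).
Posterior mean = α/β = 70.6/21.7 = 3.2535.

3.2535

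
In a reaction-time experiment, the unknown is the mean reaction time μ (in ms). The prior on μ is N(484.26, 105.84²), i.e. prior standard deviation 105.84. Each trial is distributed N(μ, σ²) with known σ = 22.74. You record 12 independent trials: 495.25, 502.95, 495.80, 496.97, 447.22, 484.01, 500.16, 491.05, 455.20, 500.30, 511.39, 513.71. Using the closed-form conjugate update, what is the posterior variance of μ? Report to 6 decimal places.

42.927168

For Normal data with known variance σ², a Normal(μ₀, σ₀²) prior on μ is conjugate. Posterior precision = 1/σ₀² + n/σ²; posterior mean is the precision-weighted average of μ₀ and x̄.
σ₀² = 105.84² = 11202.1056, σ² = 22.74² = 517.1076; σ² + n·σ₀² = 517.1076 + 12·11202.1056 = 134942.3748.
Posterior precision = 1/σ₀² + n/σ² = 1/11202.1056 + 12/517.1076 = (σ² + n·σ₀²)/(σ₀²σ²) = 134942.3748/(11202.1056·517.1076); posterior variance σₙ² = σ₀²σ²/(σ² + n·σ₀²) = 11202.1056·517.1076/134942.3748 = 42.927168.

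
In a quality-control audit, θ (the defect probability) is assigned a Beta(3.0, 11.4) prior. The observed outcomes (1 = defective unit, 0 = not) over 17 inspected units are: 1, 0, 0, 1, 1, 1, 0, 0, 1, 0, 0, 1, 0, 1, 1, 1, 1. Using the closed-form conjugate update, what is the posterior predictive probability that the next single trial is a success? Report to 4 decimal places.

0.4140

The Beta prior is conjugate to a Binomial/Bernoulli likelihood; the update adds successes to α and failures to β.
Posterior: Beta(α+k, β+n−k) = Beta(3.0+10, 11.4+7) = Beta(13.0, 18.4).
For a single future Bernoulli trial, P(success | data) = α/(α+β) = 0.4140.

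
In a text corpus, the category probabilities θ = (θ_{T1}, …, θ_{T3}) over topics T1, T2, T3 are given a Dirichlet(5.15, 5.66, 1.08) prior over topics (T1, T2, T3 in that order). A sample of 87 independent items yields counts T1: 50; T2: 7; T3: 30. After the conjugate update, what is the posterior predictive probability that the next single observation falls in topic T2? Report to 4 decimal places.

The Dirichlet prior is conjugate to the Multinomial likelihood: each posterior αⱼ = prior αⱼ + observed count nⱼ.
Posterior concentration: (55.15, 12.66, 31.08), total = 98.89.
P(next = T2 | data) = α_{T2}/Σα = 0.1280.

0.1280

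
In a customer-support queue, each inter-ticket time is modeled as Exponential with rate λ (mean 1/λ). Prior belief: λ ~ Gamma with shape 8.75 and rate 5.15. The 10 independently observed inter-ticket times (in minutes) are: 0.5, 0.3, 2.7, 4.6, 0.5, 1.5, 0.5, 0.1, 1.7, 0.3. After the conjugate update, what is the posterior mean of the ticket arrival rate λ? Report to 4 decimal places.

With a Gamma(shape α, rate β) prior on the exponential rate λ, the posterior after n observations with total T = Σxᵢ is Gamma(α+n, β+T).
Sum of observations T = 12.7 minutes; n = 10.
Posterior: Gamma(8.75+10, 5.15+12.7) = Gamma(18.75, 17.85).
Posterior mean of λ = α/β = 18.75/17.85 = 1.0504.

1.0504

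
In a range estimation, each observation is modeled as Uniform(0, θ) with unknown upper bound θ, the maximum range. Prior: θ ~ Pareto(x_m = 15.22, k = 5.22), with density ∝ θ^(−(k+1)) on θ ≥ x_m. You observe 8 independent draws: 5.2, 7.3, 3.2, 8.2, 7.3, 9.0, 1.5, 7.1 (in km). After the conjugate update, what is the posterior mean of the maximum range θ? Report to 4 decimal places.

16.4655

A Pareto(scale x_m, shape k) prior on the upper bound θ of Uniform(0, θ) is conjugate: posterior is Pareto(max(x_m, max xᵢ), k + n).
Sample maximum = 9.0; prior scale x_m = 15.22 → posterior scale = max = 15.22.
Posterior shape = 5.22 + 8 = 13.22.
E[θ|data] = k·x_m/(k−1) = 13.22·15.22/12.22 = 16.4655.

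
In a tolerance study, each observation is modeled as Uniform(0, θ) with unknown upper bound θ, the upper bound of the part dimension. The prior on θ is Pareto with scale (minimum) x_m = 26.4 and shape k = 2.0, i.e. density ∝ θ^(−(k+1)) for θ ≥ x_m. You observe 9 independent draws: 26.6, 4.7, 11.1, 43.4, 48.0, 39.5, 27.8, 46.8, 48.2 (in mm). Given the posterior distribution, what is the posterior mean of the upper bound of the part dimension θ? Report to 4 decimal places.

53.0200

A Pareto(scale x_m, shape k) prior on the upper bound θ of Uniform(0, θ) is conjugate: posterior is Pareto(max(x_m, max xᵢ), k + n).
Sample maximum = 48.2; prior scale x_m = 26.4 → posterior scale = max = 48.2.
Posterior shape = 2.0 + 9 = 11.0.
E[θ|data] = k·x_m/(k−1) = 11.0·48.2/10.0 = 53.0200.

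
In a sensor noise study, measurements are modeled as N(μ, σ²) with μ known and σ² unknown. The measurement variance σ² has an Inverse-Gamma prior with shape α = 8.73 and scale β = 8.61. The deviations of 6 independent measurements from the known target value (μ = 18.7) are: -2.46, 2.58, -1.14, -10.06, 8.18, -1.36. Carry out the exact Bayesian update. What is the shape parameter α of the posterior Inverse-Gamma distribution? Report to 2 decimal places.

With known mean μ and an Inverse-Gamma(α, β) prior on σ², the Normal likelihood is conjugate: posterior is Inv-Gamma(α + n/2, β + Σ(xᵢ−μ)²/2).
Σ(xᵢ−μ)² = (-2.46)² + (2.58)² + (-1.14)² + (-10.06)² + (8.18)² + (-1.36)² = 183.9732.
Posterior: Inv-Gamma(8.73 + 6/2, 8.61 + 183.9732/2) = Inv-Gamma(11.73, 100.59660).
Posterior α = 11.73.

11.73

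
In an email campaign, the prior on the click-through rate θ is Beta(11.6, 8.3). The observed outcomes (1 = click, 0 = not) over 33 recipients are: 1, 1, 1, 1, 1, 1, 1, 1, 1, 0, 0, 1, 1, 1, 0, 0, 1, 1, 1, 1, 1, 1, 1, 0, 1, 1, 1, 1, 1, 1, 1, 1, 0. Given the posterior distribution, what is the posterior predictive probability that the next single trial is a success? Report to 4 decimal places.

0.7297

The Beta prior is conjugate to a Binomial/Bernoulli likelihood; the update adds successes to α and failures to β.
Posterior: Beta(α+k, β+n−k) = Beta(11.6+27, 8.3+6) = Beta(38.6, 14.3).
For a single future Bernoulli trial, P(success | data) = α/(α+β) = 0.7297.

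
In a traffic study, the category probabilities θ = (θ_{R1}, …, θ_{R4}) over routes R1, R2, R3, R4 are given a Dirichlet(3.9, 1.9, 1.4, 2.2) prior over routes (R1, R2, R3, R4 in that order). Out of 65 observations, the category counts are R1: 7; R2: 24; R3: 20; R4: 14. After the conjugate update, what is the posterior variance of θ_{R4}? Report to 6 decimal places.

0.002259

The Dirichlet prior is conjugate to the Multinomial likelihood: each posterior αⱼ = prior αⱼ + observed count nⱼ.
Posterior concentration: (10.9, 25.9, 21.4, 16.2), total = 74.4.
Var[θ_j] = α_j(Σα−α_j)/((Σα)²(Σα+1)) = 16.2·58.2/(74.4²·75.4) = 0.002259.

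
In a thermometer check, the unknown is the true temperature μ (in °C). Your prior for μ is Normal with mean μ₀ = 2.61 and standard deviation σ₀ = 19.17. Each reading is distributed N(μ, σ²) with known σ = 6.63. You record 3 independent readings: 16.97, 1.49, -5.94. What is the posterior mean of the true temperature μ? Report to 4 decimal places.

For Normal data with known variance σ², a Normal(μ₀, σ₀²) prior on μ is conjugate. Posterior precision = 1/σ₀² + n/σ²; posterior mean is the precision-weighted average of μ₀ and x̄.
Σxᵢ = 16.97 + 1.49 + (-5.94) = 12.52, so n·x̄ = 12.52.
σ₀² = 19.17² = 367.4889, σ² = 6.63² = 43.9569; σ² + n·σ₀² = 43.9569 + 3·367.4889 = 1146.4236.
Posterior mean = (μ₀/σ₀² + n·x̄/σ²)/(1/σ₀² + n/σ²) = (σ²·μ₀ + σ₀²·n·x̄)/(σ² + n·σ₀²) = (43.9569·2.61 + 367.4889·12.52)/1146.4236 = 4715.688537/1146.4236 = 4.1134.

4.1134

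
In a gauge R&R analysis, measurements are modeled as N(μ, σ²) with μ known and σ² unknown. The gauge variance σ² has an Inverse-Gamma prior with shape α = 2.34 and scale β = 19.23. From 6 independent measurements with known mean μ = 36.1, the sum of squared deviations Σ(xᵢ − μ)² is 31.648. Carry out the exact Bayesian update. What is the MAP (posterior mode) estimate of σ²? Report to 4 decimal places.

With known mean μ and an Inverse-Gamma(α, β) prior on σ², the Normal likelihood is conjugate: posterior is Inv-Gamma(α + n/2, β + Σ(xᵢ−μ)²/2).
Posterior: Inv-Gamma(2.34 + 6/2, 19.23 + 31.648/2) = Inv-Gamma(5.34, 35.0540).
Mode = β/(α+1) = 35.0540/6.34 = 5.5290.

5.5290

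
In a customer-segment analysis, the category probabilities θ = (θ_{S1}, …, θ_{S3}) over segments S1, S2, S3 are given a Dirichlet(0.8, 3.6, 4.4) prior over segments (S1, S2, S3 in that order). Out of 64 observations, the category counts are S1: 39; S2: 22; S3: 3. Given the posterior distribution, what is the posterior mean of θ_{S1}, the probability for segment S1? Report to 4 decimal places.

The Dirichlet prior is conjugate to the Multinomial likelihood: each posterior αⱼ = prior αⱼ + observed count nⱼ.
Posterior concentration: (39.8, 25.6, 7.4), total = 72.8.
E[θ_{S1}|data] = α_{S1}/Σα = 39.8/72.8 = 0.5467.

0.5467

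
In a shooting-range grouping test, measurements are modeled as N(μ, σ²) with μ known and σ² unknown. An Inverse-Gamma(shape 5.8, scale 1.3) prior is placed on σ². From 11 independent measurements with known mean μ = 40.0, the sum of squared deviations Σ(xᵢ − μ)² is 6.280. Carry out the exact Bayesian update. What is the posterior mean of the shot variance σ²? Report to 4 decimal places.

With known mean μ and an Inverse-Gamma(α, β) prior on σ², the Normal likelihood is conjugate: posterior is Inv-Gamma(α + n/2, β + Σ(xᵢ−μ)²/2).
Posterior: Inv-Gamma(5.8 + 11/2, 1.3 + 6.280/2) = Inv-Gamma(11.30, 4.4400).
E[σ²|data] = β/(α−1) = 4.4400/10.30 = 0.4311.

0.4311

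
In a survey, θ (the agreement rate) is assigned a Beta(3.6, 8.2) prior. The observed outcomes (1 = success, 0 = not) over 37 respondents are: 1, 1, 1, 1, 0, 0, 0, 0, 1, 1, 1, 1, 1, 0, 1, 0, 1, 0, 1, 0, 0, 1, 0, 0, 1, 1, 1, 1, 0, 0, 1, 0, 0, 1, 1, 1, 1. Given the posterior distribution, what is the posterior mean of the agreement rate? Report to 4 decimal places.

The Beta prior is conjugate to a Binomial/Bernoulli likelihood; the update adds successes to α and failures to β.
Posterior: Beta(α+k, β+n−k) = Beta(3.6+22, 8.2+15) = Beta(25.6, 23.2).
Posterior mean = α/(α+β) = 25.6/48.8 = 0.5246.

0.5246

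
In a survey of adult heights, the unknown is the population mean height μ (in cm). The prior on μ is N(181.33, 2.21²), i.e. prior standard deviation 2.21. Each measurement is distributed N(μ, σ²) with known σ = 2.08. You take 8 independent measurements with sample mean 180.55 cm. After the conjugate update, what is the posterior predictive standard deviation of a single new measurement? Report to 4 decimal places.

2.1939

For Normal data with known variance σ², a Normal(μ₀, σ₀²) prior on μ is conjugate. Posterior precision = 1/σ₀² + n/σ²; posterior mean is the precision-weighted average of μ₀ and x̄.
σ₀² = 2.21² = 4.8841, σ² = 2.08² = 4.3264; σ² + n·σ₀² = 4.3264 + 8·4.8841 = 43.3992.
Posterior precision = 1/σ₀² + n/σ² = 1/4.8841 + 8/4.3264 = (σ² + n·σ₀²)/(σ₀²σ²) = 43.3992/(4.8841·4.3264); posterior variance σₙ² = σ₀²σ²/(σ² + n·σ₀²) = 4.8841·4.3264/43.3992 = 0.486888.
Predictive variance for one new observation = σₙ² + σ² = 4.8841·4.3264/43.3992 + 4.3264 = σ²·(σ₀² + 43.3992)/43.3992 = 4.3264·48.2833/43.3992 = 4.813288; SD = √(4.3264·48.2833/43.3992) = 2.1939.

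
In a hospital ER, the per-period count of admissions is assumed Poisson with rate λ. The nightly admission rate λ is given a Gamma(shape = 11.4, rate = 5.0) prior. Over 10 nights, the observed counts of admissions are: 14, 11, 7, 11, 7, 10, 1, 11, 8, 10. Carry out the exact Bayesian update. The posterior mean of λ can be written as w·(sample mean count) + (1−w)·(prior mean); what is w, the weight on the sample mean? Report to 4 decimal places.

0.6667

With a Gamma(shape α, rate β) prior, the Poisson likelihood is conjugate: the posterior is Gamma(α + ΣXᵢ, β + n).
Posterior mean = (α₀+S)/(β₀+n) = [n/(β₀+n)]·(S/n) + [β₀/(β₀+n)]·(α₀/β₀), so only n and β₀ enter the weight.
Weight on data w = n/(β₀+n) = 10/(5.0+10) = 10/15.0 = 0.6667.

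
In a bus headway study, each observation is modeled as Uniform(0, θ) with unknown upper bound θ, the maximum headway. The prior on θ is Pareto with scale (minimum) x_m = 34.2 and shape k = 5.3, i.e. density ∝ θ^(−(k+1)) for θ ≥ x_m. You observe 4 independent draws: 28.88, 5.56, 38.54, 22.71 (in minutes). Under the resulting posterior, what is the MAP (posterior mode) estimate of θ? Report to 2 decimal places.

A Pareto(scale x_m, shape k) prior on the upper bound θ of Uniform(0, θ) is conjugate: posterior is Pareto(max(x_m, max xᵢ), k + n).
Sample maximum = 38.54; prior scale x_m = 34.2 → posterior scale = max = 38.54.
Posterior shape = 5.3 + 4 = 9.3.
The Pareto density is decreasing on [x_m, ∞), so the mode is x_m = 38.54.

38.54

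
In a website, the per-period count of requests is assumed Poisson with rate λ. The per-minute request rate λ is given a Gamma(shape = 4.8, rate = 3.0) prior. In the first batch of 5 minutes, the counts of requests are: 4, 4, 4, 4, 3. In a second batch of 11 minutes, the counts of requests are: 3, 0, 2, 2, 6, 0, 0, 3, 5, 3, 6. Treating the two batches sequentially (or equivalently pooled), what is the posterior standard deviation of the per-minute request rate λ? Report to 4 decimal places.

With a Gamma(shape α, rate β) prior, the Poisson likelihood is conjugate: the posterior is Gamma(α + ΣXᵢ, β + n).
Batch 1: sum of counts S = 19 over n = 5 minutes.
After batch 1: Gamma(α+S, β+n) = Gamma(4.8+19, 3.0+5) = Gamma(23.8, 8.0).
Batch 2: sum of counts S = 30 over n = 11 minutes.
After batch 2: Gamma(α+S, β+n) = Gamma(23.8+30, 8.0+11) = Gamma(53.8, 19.0).
SD = √α/β = √53.8/19.0 = 0.3860.

0.3860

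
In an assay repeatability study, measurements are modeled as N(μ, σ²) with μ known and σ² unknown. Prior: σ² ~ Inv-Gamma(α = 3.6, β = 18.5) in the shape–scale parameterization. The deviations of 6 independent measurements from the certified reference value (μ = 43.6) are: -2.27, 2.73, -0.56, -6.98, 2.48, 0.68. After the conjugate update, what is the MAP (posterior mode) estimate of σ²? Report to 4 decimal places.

With known mean μ and an Inverse-Gamma(α, β) prior on σ², the Normal likelihood is conjugate: posterior is Inv-Gamma(α + n/2, β + Σ(xᵢ−μ)²/2).
Σ(xᵢ−μ)² = (-2.27)² + (2.73)² + (-0.56)² + (-6.98)² + (2.48)² + (0.68)² = 68.2526.
Posterior: Inv-Gamma(3.6 + 6/2, 18.5 + 68.2526/2) = Inv-Gamma(6.60, 52.62630).
Mode = β/(α+1) = 52.62630/7.60 = 6.9245.

6.9245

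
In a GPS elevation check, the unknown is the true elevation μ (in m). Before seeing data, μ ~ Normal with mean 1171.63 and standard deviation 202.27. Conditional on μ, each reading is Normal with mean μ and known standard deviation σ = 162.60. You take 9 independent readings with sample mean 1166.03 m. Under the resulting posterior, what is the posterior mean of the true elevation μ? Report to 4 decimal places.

1166.4052

For Normal data with known variance σ², a Normal(μ₀, σ₀²) prior on μ is conjugate. Posterior precision = 1/σ₀² + n/σ²; posterior mean is the precision-weighted average of μ₀ and x̄.
n·x̄ = 9·1166.03 = 10494.27.
σ₀² = 202.27² = 40913.1529, σ² = 162.60² = 26438.76; σ² + n·σ₀² = 26438.76 + 9·40913.1529 = 394657.1361.
Posterior mean = (μ₀/σ₀² + n·x̄/σ²)/(1/σ₀² + n/σ²) = (σ²·μ₀ + σ₀²·n·x̄)/(σ² + n·σ₀²) = (26438.76·1171.63 + 40913.1529·10494.27)/394657.1361 = 460330117.462683/394657.1361 = 1166.4052.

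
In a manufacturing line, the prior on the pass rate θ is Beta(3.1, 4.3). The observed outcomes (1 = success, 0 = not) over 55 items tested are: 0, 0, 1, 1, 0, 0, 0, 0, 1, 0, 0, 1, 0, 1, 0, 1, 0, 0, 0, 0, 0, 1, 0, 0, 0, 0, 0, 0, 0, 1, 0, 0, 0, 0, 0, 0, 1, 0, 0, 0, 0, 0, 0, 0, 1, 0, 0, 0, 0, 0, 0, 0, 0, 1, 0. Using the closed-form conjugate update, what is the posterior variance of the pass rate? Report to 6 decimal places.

The Beta prior is conjugate to a Binomial/Bernoulli likelihood; the update adds successes to α and failures to β.
Posterior: Beta(α+k, β+n−k) = Beta(3.1+11, 4.3+44) = Beta(14.1, 48.3).
Var = αβ/((α+β)²(α+β+1)) = 14.1·48.3/(62.4²·63.4) = 0.002759.

0.002759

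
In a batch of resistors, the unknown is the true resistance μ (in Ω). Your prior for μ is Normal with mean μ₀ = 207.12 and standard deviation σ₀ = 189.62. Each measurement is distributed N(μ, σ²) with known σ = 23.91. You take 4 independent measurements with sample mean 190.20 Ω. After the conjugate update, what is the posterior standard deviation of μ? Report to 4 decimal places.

11.9313

For Normal data with known variance σ², a Normal(μ₀, σ₀²) prior on μ is conjugate. Posterior precision = 1/σ₀² + n/σ²; posterior mean is the precision-weighted average of μ₀ and x̄.
σ₀² = 189.62² = 35955.7444, σ² = 23.91² = 571.6881; σ² + n·σ₀² = 571.6881 + 4·35955.7444 = 144394.6657.
Posterior precision = 1/σ₀² + n/σ² = 1/35955.7444 + 4/571.6881 = (σ² + n·σ₀²)/(σ₀²σ²) = 144394.6657/(35955.7444·571.6881); posterior variance σₙ² = σ₀²σ²/(σ² + n·σ₀²) = 35955.7444·571.6881/144394.6657 = 142.356167.
Posterior SD = √σₙ² = √(35955.7444·571.6881/144394.6657) = 11.9313.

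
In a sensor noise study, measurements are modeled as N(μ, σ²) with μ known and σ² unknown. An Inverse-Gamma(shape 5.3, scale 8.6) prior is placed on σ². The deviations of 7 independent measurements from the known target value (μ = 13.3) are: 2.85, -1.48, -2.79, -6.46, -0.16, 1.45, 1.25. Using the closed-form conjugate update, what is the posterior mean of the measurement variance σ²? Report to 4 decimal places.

With known mean μ and an Inverse-Gamma(α, β) prior on σ², the Normal likelihood is conjugate: posterior is Inv-Gamma(α + n/2, β + Σ(xᵢ−μ)²/2).
Σ(xᵢ−μ)² = (2.85)² + (-1.48)² + (-2.79)² + (-6.46)² + (-0.16)² + (1.45)² + (1.25)² = 63.5192.
Posterior: Inv-Gamma(5.3 + 7/2, 8.6 + 63.5192/2) = Inv-Gamma(8.80, 40.35960).
E[σ²|data] = β/(α−1) = 40.35960/7.80 = 5.1743.

5.1743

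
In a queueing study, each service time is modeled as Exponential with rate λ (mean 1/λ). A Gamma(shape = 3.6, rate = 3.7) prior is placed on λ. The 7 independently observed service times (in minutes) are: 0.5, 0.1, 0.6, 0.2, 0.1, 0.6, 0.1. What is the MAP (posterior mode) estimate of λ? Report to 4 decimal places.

1.6271

With a Gamma(shape α, rate β) prior on the exponential rate λ, the posterior after n observations with total T = Σxᵢ is Gamma(α+n, β+T).
Sum of observations T = 2.2 minutes; n = 7.
Posterior: Gamma(3.6+7, 3.7+2.2) = Gamma(10.6, 5.9).
Mode = (α−1)/β = 1.6271.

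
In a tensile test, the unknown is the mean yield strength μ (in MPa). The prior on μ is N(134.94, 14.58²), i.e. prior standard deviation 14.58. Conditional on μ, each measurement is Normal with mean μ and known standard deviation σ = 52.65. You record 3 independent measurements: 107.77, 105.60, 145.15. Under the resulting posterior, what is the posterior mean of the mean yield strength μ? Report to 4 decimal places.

132.0535

For Normal data with known variance σ², a Normal(μ₀, σ₀²) prior on μ is conjugate. Posterior precision = 1/σ₀² + n/σ²; posterior mean is the precision-weighted average of μ₀ and x̄.
Σxᵢ = 107.77 + 105.60 + 145.15 = 358.52, so n·x̄ = 358.52.
σ₀² = 14.58² = 212.5764, σ² = 52.65² = 2772.0225; σ² + n·σ₀² = 2772.0225 + 3·212.5764 = 3409.7517.
Posterior mean = (μ₀/σ₀² + n·x̄/σ²)/(1/σ₀² + n/σ²) = (σ²·μ₀ + σ₀²·n·x̄)/(σ² + n·σ₀²) = (2772.0225·134.94 + 212.5764·358.52)/3409.7517 = 450269.607078/3409.7517 = 132.0535.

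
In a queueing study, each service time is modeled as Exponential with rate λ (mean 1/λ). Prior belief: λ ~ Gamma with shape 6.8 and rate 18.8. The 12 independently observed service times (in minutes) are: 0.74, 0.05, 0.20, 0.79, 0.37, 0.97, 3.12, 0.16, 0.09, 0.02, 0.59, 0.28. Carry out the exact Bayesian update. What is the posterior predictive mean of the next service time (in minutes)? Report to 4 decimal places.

With a Gamma(shape α, rate β) prior on the exponential rate λ, the posterior after n observations with total T = Σxᵢ is Gamma(α+n, β+T).
Sum of observations T = 7.38 minutes; n = 12.
Posterior: Gamma(6.8+12, 18.8+7.38) = Gamma(18.8, 26.18).
The predictive distribution for the next observation is Lomax; its mean is β/(α−1) = 26.18/17.8 = 1.4708.

1.4708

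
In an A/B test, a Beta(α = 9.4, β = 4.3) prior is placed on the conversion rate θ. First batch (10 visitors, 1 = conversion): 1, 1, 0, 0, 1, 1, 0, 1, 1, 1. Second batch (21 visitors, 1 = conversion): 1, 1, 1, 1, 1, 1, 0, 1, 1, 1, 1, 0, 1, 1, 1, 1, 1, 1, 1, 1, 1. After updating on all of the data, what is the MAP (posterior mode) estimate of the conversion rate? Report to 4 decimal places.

0.8056

The Beta prior is conjugate to a Binomial/Bernoulli likelihood; the update adds successes to α and failures to β.
After batch 1: Beta(9.4+7, 4.3+3) = Beta(16.4, 7.3).
After batch 2: Beta(16.4+19, 7.3+2) = Beta(35.4, 9.3).
Mode of Beta(a,b) for a,b>1 is (a−1)/(a+b−2) = 34.4/42.7 = 0.8056.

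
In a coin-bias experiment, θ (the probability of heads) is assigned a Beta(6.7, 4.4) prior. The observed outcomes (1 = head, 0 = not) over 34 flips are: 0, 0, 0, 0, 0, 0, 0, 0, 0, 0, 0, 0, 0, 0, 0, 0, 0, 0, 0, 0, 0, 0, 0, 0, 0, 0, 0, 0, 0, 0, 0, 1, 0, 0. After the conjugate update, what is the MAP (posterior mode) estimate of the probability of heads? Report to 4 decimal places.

0.1555

The Beta prior is conjugate to a Binomial/Bernoulli likelihood; the update adds successes to α and failures to β.
Posterior: Beta(α+k, β+n−k) = Beta(6.7+1, 4.4+33) = Beta(7.7, 37.4).
Mode of Beta(a,b) for a,b>1 is (a−1)/(a+b−2) = 6.7/43.1 = 0.1555.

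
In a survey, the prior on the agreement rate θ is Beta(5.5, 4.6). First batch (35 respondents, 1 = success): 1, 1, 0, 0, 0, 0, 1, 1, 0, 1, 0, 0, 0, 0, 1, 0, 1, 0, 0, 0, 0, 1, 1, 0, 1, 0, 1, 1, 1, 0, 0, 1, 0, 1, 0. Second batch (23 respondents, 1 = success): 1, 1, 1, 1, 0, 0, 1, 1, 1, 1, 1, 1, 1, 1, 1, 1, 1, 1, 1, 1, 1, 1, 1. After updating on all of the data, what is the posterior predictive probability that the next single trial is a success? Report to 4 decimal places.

0.6094

The Beta prior is conjugate to a Binomial/Bernoulli likelihood; the update adds successes to α and failures to β.
After batch 1: Beta(5.5+15, 4.6+20) = Beta(20.5, 24.6).
After batch 2: Beta(20.5+21, 24.6+2) = Beta(41.5, 26.6).
For a single future Bernoulli trial, P(success | data) = α/(α+β) = 0.6094.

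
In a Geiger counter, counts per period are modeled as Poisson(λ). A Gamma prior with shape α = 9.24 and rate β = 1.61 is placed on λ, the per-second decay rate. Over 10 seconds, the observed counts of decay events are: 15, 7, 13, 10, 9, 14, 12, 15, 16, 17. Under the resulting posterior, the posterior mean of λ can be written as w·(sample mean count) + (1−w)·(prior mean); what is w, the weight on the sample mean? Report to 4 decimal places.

0.8613

With a Gamma(shape α, rate β) prior, the Poisson likelihood is conjugate: the posterior is Gamma(α + ΣXᵢ, β + n).
Posterior mean = (α₀+S)/(β₀+n) = [n/(β₀+n)]·(S/n) + [β₀/(β₀+n)]·(α₀/β₀), so only n and β₀ enter the weight.
Weight on data w = n/(β₀+n) = 10/(1.61+10) = 10/11.61 = 0.8613.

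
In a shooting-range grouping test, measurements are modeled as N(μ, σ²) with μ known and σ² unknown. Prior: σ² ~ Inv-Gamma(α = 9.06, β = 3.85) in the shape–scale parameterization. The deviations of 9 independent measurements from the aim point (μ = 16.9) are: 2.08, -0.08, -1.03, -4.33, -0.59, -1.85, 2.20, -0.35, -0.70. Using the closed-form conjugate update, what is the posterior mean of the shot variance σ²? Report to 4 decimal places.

1.6348

With known mean μ and an Inverse-Gamma(α, β) prior on σ², the Normal likelihood is conjugate: posterior is Inv-Gamma(α + n/2, β + Σ(xᵢ−μ)²/2).
Σ(xᵢ−μ)² = (2.08)² + (-0.08)² + (-1.03)² + (-4.33)² + (-0.59)² + (-1.85)² + (2.20)² + (-0.35)² + (-0.70)² = 33.3657.
Posterior: Inv-Gamma(9.06 + 9/2, 3.85 + 33.3657/2) = Inv-Gamma(13.56, 20.53285).
E[σ²|data] = β/(α−1) = 20.53285/12.56 = 1.6348.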